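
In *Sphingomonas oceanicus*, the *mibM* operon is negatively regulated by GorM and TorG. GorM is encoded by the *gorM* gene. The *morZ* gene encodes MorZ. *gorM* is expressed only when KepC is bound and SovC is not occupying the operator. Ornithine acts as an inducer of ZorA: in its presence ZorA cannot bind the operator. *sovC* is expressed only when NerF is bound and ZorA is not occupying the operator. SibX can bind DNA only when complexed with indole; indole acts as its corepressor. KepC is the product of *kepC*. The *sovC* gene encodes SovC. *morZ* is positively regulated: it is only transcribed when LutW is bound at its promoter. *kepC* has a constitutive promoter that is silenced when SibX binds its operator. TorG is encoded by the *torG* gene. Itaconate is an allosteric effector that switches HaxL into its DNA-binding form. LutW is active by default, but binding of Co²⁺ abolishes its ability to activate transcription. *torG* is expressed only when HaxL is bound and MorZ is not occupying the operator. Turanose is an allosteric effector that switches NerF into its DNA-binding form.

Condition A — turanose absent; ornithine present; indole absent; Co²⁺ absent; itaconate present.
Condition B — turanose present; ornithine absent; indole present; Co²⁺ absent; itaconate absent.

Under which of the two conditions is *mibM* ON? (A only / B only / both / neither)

Condition A:
Turanose is absent, so NerF is inactive.
Ornithine is present, so ZorA is inactive.
Required activator NerF is absent, so *sovC* is not transcribed.
So SovC is not produced.
Indole is absent, so SibX is inactive.
With no repressor bound, *kepC* is transcribed.
So KepC is produced and active.
No repressor is bound and KepC is active, so *gorM* is transcribed.
So GorM is produced and active.
Co²⁺ is absent, so LutW is active.
No repressor is bound and LutW is active, so *morZ* is transcribed.
So MorZ is produced and active.
Itaconate is present, so HaxL is active.
With repressor MorZ bound, *torG* is not transcribed.
So TorG is not produced.
With repressor GorM bound, *mibM* is not transcribed.
→ *mibM* is OFF in A.
Condition B:
Turanose is present, so NerF is active.
Ornithine is absent, so ZorA is active.
With repressor ZorA bound, *sovC* is not transcribed.
So SovC is not produced.
Indole is present, so SibX is active.
With repressor SibX bound, *kepC* is not transcribed.
So KepC is not produced.
Required activator KepC is absent, so *gorM* is not transcribed.
So GorM is not produced.
Co²⁺ is absent, so LutW is active.
No repressor is bound and LutW is active, so *morZ* is transcribed.
So MorZ is produced and active.
Itaconate is absent, so HaxL is inactive.
With repressor MorZ bound, *torG* is not transcribed.
So TorG is not produced.
With no repressor bound, *mibM* is transcribed.
→ *mibM* is ON in B.

B only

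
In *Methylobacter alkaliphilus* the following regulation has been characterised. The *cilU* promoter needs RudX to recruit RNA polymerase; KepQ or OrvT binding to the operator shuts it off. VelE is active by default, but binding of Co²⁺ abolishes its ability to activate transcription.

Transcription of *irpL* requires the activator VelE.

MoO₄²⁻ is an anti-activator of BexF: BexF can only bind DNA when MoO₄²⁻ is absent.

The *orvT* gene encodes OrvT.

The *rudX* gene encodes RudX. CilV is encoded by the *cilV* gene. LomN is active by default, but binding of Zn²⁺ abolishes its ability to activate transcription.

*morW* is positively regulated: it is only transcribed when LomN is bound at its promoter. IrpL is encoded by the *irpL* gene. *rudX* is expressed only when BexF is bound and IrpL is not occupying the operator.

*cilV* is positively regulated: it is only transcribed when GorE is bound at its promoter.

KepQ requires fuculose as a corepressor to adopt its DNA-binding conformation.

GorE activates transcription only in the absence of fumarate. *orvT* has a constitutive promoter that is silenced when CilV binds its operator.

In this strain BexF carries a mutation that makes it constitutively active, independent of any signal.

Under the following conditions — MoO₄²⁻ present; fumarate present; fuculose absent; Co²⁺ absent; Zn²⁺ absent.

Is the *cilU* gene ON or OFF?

OFF

Fuculose is absent, so KepQ is inactive.
BexF is constitutively active in this strain.
Co²⁺ is absent, so VelE is active.
No repressor is bound and VelE is active, so *irpL* is transcribed.
So IrpL is produced and active.
With repressor IrpL bound, *rudX* is not transcribed.
So RudX is not produced.
Fumarate is present, so GorE is inactive.
Required activator GorE is absent, so *cilV* is not transcribed.
So CilV is not produced.
With no repressor bound, *orvT* is transcribed.
So OrvT is produced and active.
With repressor OrvT bound, *cilU* is not transcribed.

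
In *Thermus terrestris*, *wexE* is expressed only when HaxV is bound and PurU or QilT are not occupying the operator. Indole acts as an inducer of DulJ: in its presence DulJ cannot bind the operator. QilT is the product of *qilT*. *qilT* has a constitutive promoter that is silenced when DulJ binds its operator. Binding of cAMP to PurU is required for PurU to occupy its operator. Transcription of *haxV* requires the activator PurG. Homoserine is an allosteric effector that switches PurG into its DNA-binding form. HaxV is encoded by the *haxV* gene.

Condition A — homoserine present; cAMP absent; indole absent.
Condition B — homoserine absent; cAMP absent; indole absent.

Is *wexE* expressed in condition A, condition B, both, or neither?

A only

Condition A:
Homoserine is present, so PurG is active.
No repressor is bound and PurG is active, so *haxV* is transcribed.
So HaxV is produced and active.
cAMP is absent, so PurU is inactive.
Indole is absent, so DulJ is active.
With repressor DulJ bound, *qilT* is not transcribed.
So QilT is not produced.
No repressor is bound and HaxV is active, so *wexE* is transcribed.
→ *wexE* is ON in A.
Condition B:
Homoserine is absent, so PurG is inactive.
Required activator PurG is absent, so *haxV* is not transcribed.
So HaxV is not produced.
cAMP is absent, so PurU is inactive.
Indole is absent, so DulJ is active.
With repressor DulJ bound, *qilT* is not transcribed.
So QilT is not produced.
Required activator HaxV is absent, so *wexE* is not transcribed.
→ *wexE* is OFF in B.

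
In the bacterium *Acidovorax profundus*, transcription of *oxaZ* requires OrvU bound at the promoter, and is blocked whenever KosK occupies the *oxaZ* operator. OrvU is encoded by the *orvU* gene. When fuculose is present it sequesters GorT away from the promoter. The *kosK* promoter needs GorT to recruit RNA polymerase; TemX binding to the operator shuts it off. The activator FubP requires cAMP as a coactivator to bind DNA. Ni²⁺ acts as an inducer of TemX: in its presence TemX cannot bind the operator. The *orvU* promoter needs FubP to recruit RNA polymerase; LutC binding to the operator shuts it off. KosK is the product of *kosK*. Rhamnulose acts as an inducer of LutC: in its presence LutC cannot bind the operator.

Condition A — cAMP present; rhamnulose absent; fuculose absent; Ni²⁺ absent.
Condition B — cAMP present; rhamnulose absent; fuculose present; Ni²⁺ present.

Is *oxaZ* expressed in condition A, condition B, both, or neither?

neither

Condition A:
cAMP is present, so FubP is active.
Rhamnulose is absent, so LutC is active.
With repressor LutC bound, *orvU* is not transcribed.
So OrvU is not produced.
Fuculose is absent, so GorT is active.
Ni²⁺ is absent, so TemX is active.
With repressor TemX bound, *kosK* is not transcribed.
So KosK is not produced.
Required activator OrvU is absent, so *oxaZ* is not transcribed.
→ *oxaZ* is OFF in A.
Condition B:
cAMP is present, so FubP is active.
Rhamnulose is absent, so LutC is active.
With repressor LutC bound, *orvU* is not transcribed.
So OrvU is not produced.
Fuculose is present, so GorT is inactive.
Ni²⁺ is present, so TemX is inactive.
Required activator GorT is absent, so *kosK* is not transcribed.
So KosK is not produced.
Required activator OrvU is absent, so *oxaZ* is not transcribed.
→ *oxaZ* is OFF in B.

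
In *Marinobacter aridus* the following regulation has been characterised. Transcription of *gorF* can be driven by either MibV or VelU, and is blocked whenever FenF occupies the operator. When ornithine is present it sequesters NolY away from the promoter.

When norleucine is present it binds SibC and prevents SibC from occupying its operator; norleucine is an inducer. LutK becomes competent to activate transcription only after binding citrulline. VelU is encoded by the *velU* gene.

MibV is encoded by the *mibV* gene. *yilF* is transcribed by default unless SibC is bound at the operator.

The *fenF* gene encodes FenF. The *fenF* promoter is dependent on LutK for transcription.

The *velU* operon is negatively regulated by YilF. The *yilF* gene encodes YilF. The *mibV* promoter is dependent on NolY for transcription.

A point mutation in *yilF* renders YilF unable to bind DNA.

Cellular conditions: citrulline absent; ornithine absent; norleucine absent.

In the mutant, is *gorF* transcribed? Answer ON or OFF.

Citrulline is absent, so LutK is inactive.
Required activator LutK is absent, so *fenF* is not transcribed.
So FenF is not produced.
Ornithine is absent, so NolY is active.
No repressor is bound and NolY is active, so *mibV* is transcribed.
So MibV is produced and active.
YilF is non-functional in this strain, so it has no effect.
With no repressor bound, *velU* is transcribed.
So VelU is produced and active.
Activator MibV is present, so *gorF* is transcribed.

ON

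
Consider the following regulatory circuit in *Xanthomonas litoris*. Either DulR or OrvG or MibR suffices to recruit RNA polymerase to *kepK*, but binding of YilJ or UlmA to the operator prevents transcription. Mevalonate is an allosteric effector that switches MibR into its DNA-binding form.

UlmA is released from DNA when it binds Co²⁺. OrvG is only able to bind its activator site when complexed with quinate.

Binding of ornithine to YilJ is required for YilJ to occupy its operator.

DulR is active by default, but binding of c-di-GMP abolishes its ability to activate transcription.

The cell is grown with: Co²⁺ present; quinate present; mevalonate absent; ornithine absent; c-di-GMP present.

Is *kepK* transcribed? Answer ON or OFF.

Ornithine is absent, so YilJ is inactive.
c-di-GMP is present, so DulR is inactive.
Quinate is present, so OrvG is active.
Co²⁺ is present, so UlmA is inactive.
Mevalonate is absent, so MibR is inactive.
Activator OrvG is present, so *kepK* is transcribed.

ON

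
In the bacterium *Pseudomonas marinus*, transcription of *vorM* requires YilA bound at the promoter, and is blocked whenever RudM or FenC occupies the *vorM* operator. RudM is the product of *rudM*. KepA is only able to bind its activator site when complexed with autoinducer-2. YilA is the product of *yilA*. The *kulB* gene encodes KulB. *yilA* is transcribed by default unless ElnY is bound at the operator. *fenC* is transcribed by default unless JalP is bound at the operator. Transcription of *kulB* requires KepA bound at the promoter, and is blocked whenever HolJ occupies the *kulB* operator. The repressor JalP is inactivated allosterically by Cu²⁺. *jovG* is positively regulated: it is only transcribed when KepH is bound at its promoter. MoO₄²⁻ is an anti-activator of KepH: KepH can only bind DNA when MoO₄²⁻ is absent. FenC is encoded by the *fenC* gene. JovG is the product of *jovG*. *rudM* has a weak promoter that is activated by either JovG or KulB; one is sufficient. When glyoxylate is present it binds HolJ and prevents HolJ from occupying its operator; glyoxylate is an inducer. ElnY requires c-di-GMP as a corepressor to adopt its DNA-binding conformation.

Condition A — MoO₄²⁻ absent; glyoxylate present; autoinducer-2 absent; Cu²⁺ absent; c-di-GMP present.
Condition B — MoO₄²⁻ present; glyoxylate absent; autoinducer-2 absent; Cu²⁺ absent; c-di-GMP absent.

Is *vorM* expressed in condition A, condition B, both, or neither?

B only

Condition A:
MoO₄²⁻ is absent, so KepH is active.
No repressor is bound and KepH is active, so *jovG* is transcribed.
So JovG is produced and active.
Glyoxylate is present, so HolJ is inactive.
Autoinducer-2 is absent, so KepA is inactive.
Required activator KepA is absent, so *kulB* is not transcribed.
So KulB is not produced.
Activator JovG is present, so *rudM* is transcribed.
So RudM is produced and active.
Cu²⁺ is absent, so JalP is active.
With repressor JalP bound, *fenC* is not transcribed.
So FenC is not produced.
c-di-GMP is present, so ElnY is active.
With repressor ElnY bound, *yilA* is not transcribed.
So YilA is not produced.
With repressor RudM bound, *vorM* is not transcribed.
→ *vorM* is OFF in A.
Condition B:
MoO₄²⁻ is present, so KepH is inactive.
Required activator KepH is absent, so *jovG* is not transcribed.
So JovG is not produced.
Glyoxylate is absent, so HolJ is active.
Autoinducer-2 is absent, so KepA is inactive.
With repressor HolJ bound, *kulB* is not transcribed.
So KulB is not produced.
No activator is available at the *rudM* promoter, so *rudM* is not transcribed.
So RudM is not produced.
Cu²⁺ is absent, so JalP is active.
With repressor JalP bound, *fenC* is not transcribed.
So FenC is not produced.
c-di-GMP is absent, so ElnY is inactive.
With no repressor bound, *yilA* is transcribed.
So YilA is produced and active.
No repressor is bound and YilA is active, so *vorM* is transcribed.
→ *vorM* is ON in B.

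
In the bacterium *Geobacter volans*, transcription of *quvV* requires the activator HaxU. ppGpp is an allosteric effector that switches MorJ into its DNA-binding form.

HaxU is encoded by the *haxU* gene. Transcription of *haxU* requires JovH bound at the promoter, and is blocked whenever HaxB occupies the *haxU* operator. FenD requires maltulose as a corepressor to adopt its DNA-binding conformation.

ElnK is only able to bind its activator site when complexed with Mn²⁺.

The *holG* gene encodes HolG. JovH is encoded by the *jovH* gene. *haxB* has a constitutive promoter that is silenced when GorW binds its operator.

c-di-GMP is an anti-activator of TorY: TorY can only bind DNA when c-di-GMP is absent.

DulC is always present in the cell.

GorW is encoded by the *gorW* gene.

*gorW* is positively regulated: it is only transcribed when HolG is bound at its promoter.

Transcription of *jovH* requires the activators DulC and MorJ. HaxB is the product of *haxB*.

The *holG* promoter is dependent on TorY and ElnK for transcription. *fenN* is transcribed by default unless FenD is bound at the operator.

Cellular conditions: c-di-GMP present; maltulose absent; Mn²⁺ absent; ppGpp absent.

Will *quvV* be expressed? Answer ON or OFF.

OFF

c-di-GMP is present, so TorY is inactive.
Mn²⁺ is absent, so ElnK is inactive.
Required activator TorY is absent, so *holG* is not transcribed.
So HolG is not produced.
Required activator HolG is absent, so *gorW* is not transcribed.
So GorW is not produced.
With no repressor bound, *haxB* is transcribed.
So HaxB is produced and active.
DulC is produced constitutively and is active.
ppGpp is absent, so MorJ is inactive.
Required activator MorJ is absent, so *jovH* is not transcribed.
So JovH is not produced.
With repressor HaxB bound, *haxU* is not transcribed.
So HaxU is not produced.
Required activator HaxU is absent, so *quvV* is not transcribed.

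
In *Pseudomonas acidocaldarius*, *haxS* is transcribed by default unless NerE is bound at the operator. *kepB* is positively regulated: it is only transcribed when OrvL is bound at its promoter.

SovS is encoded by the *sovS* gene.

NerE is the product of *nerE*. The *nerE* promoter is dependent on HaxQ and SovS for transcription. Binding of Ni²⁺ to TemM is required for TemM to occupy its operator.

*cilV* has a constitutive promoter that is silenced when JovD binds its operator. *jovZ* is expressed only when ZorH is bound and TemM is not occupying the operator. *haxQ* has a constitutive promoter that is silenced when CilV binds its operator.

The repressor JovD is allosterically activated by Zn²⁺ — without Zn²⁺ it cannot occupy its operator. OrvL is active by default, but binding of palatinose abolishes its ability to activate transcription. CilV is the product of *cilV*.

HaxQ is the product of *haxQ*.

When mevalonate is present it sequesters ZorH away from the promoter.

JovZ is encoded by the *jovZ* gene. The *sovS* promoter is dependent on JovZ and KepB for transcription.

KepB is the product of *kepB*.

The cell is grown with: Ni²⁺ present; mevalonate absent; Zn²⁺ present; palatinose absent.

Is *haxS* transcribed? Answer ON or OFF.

Zn²⁺ is present, so JovD is active.
With repressor JovD bound, *cilV* is not transcribed.
So CilV is not produced.
With no repressor bound, *haxQ* is transcribed.
So HaxQ is produced and active.
Ni²⁺ is present, so TemM is active.
Mevalonate is absent, so ZorH is active.
With repressor TemM bound, *jovZ* is not transcribed.
So JovZ is not produced.
Palatinose is absent, so OrvL is active.
No repressor is bound and OrvL is active, so *kepB* is transcribed.
So KepB is produced and active.
Required activator JovZ is absent, so *sovS* is not transcribed.
So SovS is not produced.
Required activator SovS is absent, so *nerE* is not transcribed.
So NerE is not produced.
With no repressor bound, *haxS* is transcribed.

ON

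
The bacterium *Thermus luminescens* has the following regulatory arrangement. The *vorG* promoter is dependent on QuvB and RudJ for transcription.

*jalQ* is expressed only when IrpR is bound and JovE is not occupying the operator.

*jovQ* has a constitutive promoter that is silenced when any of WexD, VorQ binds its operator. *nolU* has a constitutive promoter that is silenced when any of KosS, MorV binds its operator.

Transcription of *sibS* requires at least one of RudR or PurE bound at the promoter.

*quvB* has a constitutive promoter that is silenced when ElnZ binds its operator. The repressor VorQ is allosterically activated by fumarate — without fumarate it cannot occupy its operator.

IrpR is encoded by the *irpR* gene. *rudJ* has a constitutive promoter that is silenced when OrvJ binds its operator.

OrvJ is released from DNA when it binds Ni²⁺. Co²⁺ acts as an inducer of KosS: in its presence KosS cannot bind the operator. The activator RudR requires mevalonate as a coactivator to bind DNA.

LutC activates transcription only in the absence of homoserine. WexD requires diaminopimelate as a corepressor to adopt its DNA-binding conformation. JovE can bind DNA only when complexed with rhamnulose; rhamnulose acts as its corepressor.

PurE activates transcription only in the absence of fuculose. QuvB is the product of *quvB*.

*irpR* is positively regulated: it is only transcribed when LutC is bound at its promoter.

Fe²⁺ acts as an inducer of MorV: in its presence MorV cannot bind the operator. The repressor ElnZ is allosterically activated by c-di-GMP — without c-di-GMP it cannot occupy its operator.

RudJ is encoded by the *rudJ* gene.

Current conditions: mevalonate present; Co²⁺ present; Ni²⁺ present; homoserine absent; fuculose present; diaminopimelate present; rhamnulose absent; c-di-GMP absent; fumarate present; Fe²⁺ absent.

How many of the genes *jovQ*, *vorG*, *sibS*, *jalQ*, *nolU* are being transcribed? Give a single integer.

3

Diaminopimelate is present, so WexD is active.
Fumarate is present, so VorQ is active.
With repressor WexD bound, *jovQ* is not transcribed.
→ *jovQ* is OFF.
c-di-GMP is absent, so ElnZ is inactive.
With no repressor bound, *quvB* is transcribed.
So QuvB is produced and active.
Ni²⁺ is present, so OrvJ is inactive.
With no repressor bound, *rudJ* is transcribed.
So RudJ is produced and active.
No repressor is bound and QuvB and RudJ are active, so *vorG* is transcribed.
→ *vorG* is ON.
Mevalonate is present, so RudR is active.
Fuculose is present, so PurE is inactive.
Activator RudR is present, so *sibS* is transcribed.
→ *sibS* is ON.
Rhamnulose is absent, so JovE is inactive.
Homoserine is absent, so LutC is active.
No repressor is bound and LutC is active, so *irpR* is transcribed.
So IrpR is produced and active.
No repressor is bound and IrpR is active, so *jalQ* is transcribed.
→ *jalQ* is ON.
Co²⁺ is present, so KosS is inactive.
Fe²⁺ is absent, so MorV is active.
With repressor MorV bound, *nolU* is not transcribed.
→ *nolU* is OFF.
3 of the 5 genes are transcribed.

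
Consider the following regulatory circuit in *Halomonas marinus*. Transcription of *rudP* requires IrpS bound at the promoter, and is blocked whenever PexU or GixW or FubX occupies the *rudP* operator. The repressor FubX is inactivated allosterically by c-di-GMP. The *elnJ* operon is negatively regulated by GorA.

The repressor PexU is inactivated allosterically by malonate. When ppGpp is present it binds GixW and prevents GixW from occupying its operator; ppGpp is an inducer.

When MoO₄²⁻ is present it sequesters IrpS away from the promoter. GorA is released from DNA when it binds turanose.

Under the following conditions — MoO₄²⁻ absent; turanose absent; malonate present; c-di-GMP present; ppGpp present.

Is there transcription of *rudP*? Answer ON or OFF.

Malonate is present, so PexU is inactive.
ppGpp is present, so GixW is inactive.
c-di-GMP is present, so FubX is inactive.
MoO₄²⁻ is absent, so IrpS is active.
No repressor is bound and IrpS is active, so *rudP* is transcribed.

ON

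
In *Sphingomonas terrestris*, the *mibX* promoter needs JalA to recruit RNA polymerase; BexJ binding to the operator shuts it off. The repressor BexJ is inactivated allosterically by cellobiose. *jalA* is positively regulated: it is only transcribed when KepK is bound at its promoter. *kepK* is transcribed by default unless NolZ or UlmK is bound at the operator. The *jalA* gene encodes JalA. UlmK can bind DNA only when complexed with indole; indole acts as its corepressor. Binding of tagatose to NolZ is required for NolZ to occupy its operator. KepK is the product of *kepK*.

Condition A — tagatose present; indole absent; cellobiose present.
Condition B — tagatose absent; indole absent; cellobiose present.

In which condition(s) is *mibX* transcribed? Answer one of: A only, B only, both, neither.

B only

Condition A:
Tagatose is present, so NolZ is active.
Indole is absent, so UlmK is inactive.
With repressor NolZ bound, *kepK* is not transcribed.
So KepK is not produced.
Required activator KepK is absent, so *jalA* is not transcribed.
So JalA is not produced.
Cellobiose is present, so BexJ is inactive.
Required activator JalA is absent, so *mibX* is not transcribed.
→ *mibX* is OFF in A.
Condition B:
Tagatose is absent, so NolZ is inactive.
Indole is absent, so UlmK is inactive.
With no repressor bound, *kepK* is transcribed.
So KepK is produced and active.
No repressor is bound and KepK is active, so *jalA* is transcribed.
So JalA is produced and active.
Cellobiose is present, so BexJ is inactive.
No repressor is bound and JalA is active, so *mibX* is transcribed.
→ *mibX* is ON in B.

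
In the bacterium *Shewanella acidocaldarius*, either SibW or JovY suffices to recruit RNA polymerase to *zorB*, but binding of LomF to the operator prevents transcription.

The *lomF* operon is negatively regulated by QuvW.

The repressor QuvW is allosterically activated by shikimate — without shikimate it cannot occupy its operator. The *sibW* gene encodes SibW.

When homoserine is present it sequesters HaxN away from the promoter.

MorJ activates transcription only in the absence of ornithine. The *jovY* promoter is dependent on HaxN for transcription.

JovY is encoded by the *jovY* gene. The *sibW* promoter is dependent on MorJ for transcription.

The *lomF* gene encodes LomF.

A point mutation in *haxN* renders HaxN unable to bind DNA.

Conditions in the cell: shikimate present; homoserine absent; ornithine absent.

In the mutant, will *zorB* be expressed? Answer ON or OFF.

Ornithine is absent, so MorJ is active.
No repressor is bound and MorJ is active, so *sibW* is transcribed.
So SibW is produced and active.
Shikimate is present, so QuvW is active.
With repressor QuvW bound, *lomF* is not transcribed.
So LomF is not produced.
HaxN is non-functional in this strain, so it has no effect.
Required activator HaxN is absent, so *jovY* is not transcribed.
So JovY is not produced.
Activator SibW is present, so *zorB* is transcribed.

ON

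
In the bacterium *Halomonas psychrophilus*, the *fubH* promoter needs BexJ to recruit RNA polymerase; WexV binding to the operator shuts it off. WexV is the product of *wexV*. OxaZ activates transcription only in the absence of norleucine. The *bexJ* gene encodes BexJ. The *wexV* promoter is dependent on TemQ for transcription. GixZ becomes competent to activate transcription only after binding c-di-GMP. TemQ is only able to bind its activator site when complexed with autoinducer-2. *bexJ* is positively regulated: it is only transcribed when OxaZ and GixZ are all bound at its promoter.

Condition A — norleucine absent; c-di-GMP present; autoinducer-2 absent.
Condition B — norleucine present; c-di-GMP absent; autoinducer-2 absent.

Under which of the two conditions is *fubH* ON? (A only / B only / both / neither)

A only

Condition A:
Norleucine is absent, so OxaZ is active.
c-di-GMP is present, so GixZ is active.
No repressor is bound and OxaZ and GixZ are active, so *bexJ* is transcribed.
So BexJ is produced and active.
Autoinducer-2 is absent, so TemQ is inactive.
Required activator TemQ is absent, so *wexV* is not transcribed.
So WexV is not produced.
No repressor is bound and BexJ is active, so *fubH* is transcribed.
→ *fubH* is ON in A.
Condition B:
Norleucine is present, so OxaZ is inactive.
c-di-GMP is absent, so GixZ is inactive.
Required activator OxaZ is absent, so *bexJ* is not transcribed.
So BexJ is not produced.
Autoinducer-2 is absent, so TemQ is inactive.
Required activator TemQ is absent, so *wexV* is not transcribed.
So WexV is not produced.
Required activator BexJ is absent, so *fubH* is not transcribed.
→ *fubH* is OFF in B.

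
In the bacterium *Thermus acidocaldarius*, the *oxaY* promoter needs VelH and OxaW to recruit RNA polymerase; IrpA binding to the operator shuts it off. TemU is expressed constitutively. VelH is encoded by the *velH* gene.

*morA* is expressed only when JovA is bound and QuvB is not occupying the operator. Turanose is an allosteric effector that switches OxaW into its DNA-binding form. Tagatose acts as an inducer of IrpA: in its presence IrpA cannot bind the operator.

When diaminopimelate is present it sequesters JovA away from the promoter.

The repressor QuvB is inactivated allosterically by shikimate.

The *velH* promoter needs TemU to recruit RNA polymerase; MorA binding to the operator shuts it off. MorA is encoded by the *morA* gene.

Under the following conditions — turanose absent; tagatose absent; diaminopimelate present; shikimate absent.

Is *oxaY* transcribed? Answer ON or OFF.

Shikimate is absent, so QuvB is active.
Diaminopimelate is present, so JovA is inactive.
With repressor QuvB bound, *morA* is not transcribed.
So MorA is not produced.
TemU is produced constitutively and is active.
No repressor is bound and TemU is active, so *velH* is transcribed.
So VelH is produced and active.
Tagatose is absent, so IrpA is active.
Turanose is absent, so OxaW is inactive.
With repressor IrpA bound, *oxaY* is not transcribed.

OFF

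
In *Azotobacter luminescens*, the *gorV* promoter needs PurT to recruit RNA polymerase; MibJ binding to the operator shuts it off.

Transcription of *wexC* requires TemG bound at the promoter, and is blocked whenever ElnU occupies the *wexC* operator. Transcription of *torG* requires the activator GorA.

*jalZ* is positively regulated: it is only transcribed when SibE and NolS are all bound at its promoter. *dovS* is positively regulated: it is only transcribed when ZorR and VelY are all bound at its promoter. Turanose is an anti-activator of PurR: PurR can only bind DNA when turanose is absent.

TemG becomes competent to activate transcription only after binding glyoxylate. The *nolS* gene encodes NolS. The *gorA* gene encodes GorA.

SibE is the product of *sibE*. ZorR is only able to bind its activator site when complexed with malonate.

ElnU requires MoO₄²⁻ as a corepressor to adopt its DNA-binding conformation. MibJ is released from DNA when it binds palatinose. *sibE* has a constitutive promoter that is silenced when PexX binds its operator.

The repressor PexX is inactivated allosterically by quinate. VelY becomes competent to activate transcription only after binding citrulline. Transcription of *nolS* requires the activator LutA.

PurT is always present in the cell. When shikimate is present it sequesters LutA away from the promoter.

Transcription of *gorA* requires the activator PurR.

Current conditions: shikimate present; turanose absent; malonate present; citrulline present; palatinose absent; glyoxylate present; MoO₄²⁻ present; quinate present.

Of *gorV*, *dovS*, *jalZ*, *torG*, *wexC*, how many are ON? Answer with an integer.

2

PurT is produced constitutively and is active.
Palatinose is absent, so MibJ is active.
With repressor MibJ bound, *gorV* is not transcribed.
→ *gorV* is OFF.
Malonate is present, so ZorR is active.
Citrulline is present, so VelY is active.
No repressor is bound and ZorR and VelY are active, so *dovS* is transcribed.
→ *dovS* is ON.
Quinate is present, so PexX is inactive.
With no repressor bound, *sibE* is transcribed.
So SibE is produced and active.
Shikimate is present, so LutA is inactive.
Required activator LutA is absent, so *nolS* is not transcribed.
So NolS is not produced.
Required activator NolS is absent, so *jalZ* is not transcribed.
→ *jalZ* is OFF.
Turanose is absent, so PurR is active.
No repressor is bound and PurR is active, so *gorA* is transcribed.
So GorA is produced and active.
No repressor is bound and GorA is active, so *torG* is transcribed.
→ *torG* is ON.
Glyoxylate is present, so TemG is active.
MoO₄²⁻ is present, so ElnU is active.
With repressor ElnU bound, *wexC* is not transcribed.
→ *wexC* is OFF.
2 of the 5 genes are transcribed.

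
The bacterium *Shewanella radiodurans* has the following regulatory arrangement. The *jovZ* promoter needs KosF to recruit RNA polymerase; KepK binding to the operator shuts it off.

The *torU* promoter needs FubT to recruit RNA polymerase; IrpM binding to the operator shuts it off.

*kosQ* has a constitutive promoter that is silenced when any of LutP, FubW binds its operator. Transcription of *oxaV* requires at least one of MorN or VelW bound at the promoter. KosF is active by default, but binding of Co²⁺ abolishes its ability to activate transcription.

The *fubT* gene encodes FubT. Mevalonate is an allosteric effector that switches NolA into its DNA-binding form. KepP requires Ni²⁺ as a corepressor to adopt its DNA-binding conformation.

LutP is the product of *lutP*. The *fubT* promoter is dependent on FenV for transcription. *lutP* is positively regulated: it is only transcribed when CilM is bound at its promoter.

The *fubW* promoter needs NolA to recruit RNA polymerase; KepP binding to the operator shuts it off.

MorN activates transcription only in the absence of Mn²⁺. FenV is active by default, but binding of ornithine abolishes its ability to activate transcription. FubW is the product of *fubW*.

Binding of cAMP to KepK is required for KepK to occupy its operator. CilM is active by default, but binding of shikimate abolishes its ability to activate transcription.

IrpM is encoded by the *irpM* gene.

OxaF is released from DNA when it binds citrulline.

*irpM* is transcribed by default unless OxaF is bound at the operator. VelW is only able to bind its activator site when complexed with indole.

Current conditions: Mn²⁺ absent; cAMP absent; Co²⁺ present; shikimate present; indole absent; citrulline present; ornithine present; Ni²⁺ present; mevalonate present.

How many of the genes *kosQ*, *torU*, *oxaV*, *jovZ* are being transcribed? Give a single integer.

2

Shikimate is present, so CilM is inactive.
Required activator CilM is absent, so *lutP* is not transcribed.
So LutP is not produced.
Ni²⁺ is present, so KepP is active.
Mevalonate is present, so NolA is active.
With repressor KepP bound, *fubW* is not transcribed.
So FubW is not produced.
With no repressor bound, *kosQ* is transcribed.
→ *kosQ* is ON.
Ornithine is present, so FenV is inactive.
Required activator FenV is absent, so *fubT* is not transcribed.
So FubT is not produced.
Citrulline is present, so OxaF is inactive.
With no repressor bound, *irpM* is transcribed.
So IrpM is produced and active.
With repressor IrpM bound, *torU* is not transcribed.
→ *torU* is OFF.
Mn²⁺ is absent, so MorN is active.
Indole is absent, so VelW is inactive.
Activator MorN is present, so *oxaV* is transcribed.
→ *oxaV* is ON.
cAMP is absent, so KepK is inactive.
Co²⁺ is present, so KosF is inactive.
Required activator KosF is absent, so *jovZ* is not transcribed.
→ *jovZ* is OFF.
2 of the 4 genes are transcribed.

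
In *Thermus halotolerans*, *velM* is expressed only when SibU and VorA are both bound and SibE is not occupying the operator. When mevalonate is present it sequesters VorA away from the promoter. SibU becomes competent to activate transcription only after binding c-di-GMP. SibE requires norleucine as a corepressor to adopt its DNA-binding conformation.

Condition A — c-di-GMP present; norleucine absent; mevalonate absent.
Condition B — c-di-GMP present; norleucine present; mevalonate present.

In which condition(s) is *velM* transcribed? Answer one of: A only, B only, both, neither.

A only

Condition A:
c-di-GMP is present, so SibU is active.
Norleucine is absent, so SibE is inactive.
Mevalonate is absent, so VorA is active.
No repressor is bound and SibU and VorA are active, so *velM* is transcribed.
→ *velM* is ON in A.
Condition B:
c-di-GMP is present, so SibU is active.
Norleucine is present, so SibE is active.
Mevalonate is present, so VorA is inactive.
With repressor SibE bound, *velM* is not transcribed.
→ *velM* is OFF in B.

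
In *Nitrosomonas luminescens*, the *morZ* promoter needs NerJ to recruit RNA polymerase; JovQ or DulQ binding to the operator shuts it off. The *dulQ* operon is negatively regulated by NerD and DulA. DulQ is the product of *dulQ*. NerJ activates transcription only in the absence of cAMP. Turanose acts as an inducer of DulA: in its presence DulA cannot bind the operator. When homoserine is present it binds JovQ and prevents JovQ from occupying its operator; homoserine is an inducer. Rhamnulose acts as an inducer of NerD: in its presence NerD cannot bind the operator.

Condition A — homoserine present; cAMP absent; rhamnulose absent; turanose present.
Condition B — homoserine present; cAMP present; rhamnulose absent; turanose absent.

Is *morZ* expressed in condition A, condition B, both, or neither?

Condition A:
Homoserine is present, so JovQ is inactive.
cAMP is absent, so NerJ is active.
Rhamnulose is absent, so NerD is active.
Turanose is present, so DulA is inactive.
With repressor NerD bound, *dulQ* is not transcribed.
So DulQ is not produced.
No repressor is bound and NerJ is active, so *morZ* is transcribed.
→ *morZ* is ON in A.
Condition B:
Homoserine is present, so JovQ is inactive.
cAMP is present, so NerJ is inactive.
Rhamnulose is absent, so NerD is active.
Turanose is absent, so DulA is active.
With repressor NerD bound, *dulQ* is not transcribed.
So DulQ is not produced.
Required activator NerJ is absent, so *morZ* is not transcribed.
→ *morZ* is OFF in B.

A only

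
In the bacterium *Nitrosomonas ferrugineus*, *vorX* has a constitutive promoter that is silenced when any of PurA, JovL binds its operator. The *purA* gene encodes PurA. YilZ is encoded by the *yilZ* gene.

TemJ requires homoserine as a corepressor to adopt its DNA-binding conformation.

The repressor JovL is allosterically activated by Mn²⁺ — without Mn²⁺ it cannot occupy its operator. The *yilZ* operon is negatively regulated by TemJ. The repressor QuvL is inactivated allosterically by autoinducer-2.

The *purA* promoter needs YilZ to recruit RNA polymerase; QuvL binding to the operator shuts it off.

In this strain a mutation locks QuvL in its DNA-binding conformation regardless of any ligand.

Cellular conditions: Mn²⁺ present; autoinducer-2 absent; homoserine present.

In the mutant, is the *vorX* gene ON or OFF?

OFF

QuvL is constitutively active in this strain.
Homoserine is present, so TemJ is active.
With repressor TemJ bound, *yilZ* is not transcribed.
So YilZ is not produced.
With repressor QuvL bound, *purA* is not transcribed.
So PurA is not produced.
Mn²⁺ is present, so JovL is active.
With repressor JovL bound, *vorX* is not transcribed.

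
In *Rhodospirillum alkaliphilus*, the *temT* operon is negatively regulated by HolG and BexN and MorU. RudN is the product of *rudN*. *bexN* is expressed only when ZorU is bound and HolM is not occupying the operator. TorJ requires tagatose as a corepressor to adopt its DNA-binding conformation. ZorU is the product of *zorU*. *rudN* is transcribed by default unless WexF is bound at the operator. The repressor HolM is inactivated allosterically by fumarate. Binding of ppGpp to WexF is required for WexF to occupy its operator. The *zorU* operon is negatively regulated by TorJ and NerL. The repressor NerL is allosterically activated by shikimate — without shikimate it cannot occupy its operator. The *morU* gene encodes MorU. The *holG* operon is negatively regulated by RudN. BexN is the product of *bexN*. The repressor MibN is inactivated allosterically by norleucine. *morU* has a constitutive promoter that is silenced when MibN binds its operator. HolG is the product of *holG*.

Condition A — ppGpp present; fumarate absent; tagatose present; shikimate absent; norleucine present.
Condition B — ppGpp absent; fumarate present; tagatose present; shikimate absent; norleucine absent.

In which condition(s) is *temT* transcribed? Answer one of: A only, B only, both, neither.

B only

Condition A:
ppGpp is present, so WexF is active.
With repressor WexF bound, *rudN* is not transcribed.
So RudN is not produced.
With no repressor bound, *holG* is transcribed.
So HolG is produced and active.
Fumarate is absent, so HolM is active.
Tagatose is present, so TorJ is active.
Shikimate is absent, so NerL is inactive.
With repressor TorJ bound, *zorU* is not transcribed.
So ZorU is not produced.
With repressor HolM bound, *bexN* is not transcribed.
So BexN is not produced.
Norleucine is present, so MibN is inactive.
With no repressor bound, *morU* is transcribed.
So MorU is produced and active.
With repressor HolG bound, *temT* is not transcribed.
→ *temT* is OFF in A.
Condition B:
ppGpp is absent, so WexF is inactive.
With no repressor bound, *rudN* is transcribed.
So RudN is produced and active.
With repressor RudN bound, *holG* is not transcribed.
So HolG is not produced.
Fumarate is present, so HolM is inactive.
Tagatose is present, so TorJ is active.
Shikimate is absent, so NerL is inactive.
With repressor TorJ bound, *zorU* is not transcribed.
So ZorU is not produced.
Required activator ZorU is absent, so *bexN* is not transcribed.
So BexN is not produced.
Norleucine is absent, so MibN is active.
With repressor MibN bound, *morU* is not transcribed.
So MorU is not produced.
With no repressor bound, *temT* is transcribed.
→ *temT* is ON in B.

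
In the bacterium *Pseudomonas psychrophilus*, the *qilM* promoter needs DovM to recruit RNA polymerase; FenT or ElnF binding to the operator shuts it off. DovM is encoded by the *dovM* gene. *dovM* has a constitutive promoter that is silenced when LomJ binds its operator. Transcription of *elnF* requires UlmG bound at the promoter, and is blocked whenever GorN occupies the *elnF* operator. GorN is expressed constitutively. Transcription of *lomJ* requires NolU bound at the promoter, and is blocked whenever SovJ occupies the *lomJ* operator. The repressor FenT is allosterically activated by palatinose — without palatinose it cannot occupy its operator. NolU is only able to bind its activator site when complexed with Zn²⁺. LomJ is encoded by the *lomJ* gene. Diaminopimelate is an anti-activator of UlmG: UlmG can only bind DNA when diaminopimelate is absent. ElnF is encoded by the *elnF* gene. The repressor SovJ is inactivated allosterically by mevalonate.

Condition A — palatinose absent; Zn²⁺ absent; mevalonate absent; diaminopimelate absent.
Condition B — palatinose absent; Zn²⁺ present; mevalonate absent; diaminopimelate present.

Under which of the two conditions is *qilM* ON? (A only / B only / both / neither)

Condition A:
Palatinose is absent, so FenT is inactive.
Zn²⁺ is absent, so NolU is inactive.
Mevalonate is absent, so SovJ is active.
With repressor SovJ bound, *lomJ* is not transcribed.
So LomJ is not produced.
With no repressor bound, *dovM* is transcribed.
So DovM is produced and active.
Diaminopimelate is absent, so UlmG is active.
GorN is produced constitutively and is active.
With repressor GorN bound, *elnF* is not transcribed.
So ElnF is not produced.
No repressor is bound and DovM is active, so *qilM* is transcribed.
→ *qilM* is ON in A.
Condition B:
Palatinose is absent, so FenT is inactive.
Zn²⁺ is present, so NolU is active.
Mevalonate is absent, so SovJ is active.
With repressor SovJ bound, *lomJ* is not transcribed.
So LomJ is not produced.
With no repressor bound, *dovM* is transcribed.
So DovM is produced and active.
Diaminopimelate is present, so UlmG is inactive.
GorN is produced constitutively and is active.
With repressor GorN bound, *elnF* is not transcribed.
So ElnF is not produced.
No repressor is bound and DovM is active, so *qilM* is transcribed.
→ *qilM* is ON in B.

both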